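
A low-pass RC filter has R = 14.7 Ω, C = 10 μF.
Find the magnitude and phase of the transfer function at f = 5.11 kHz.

Step 1 — Angular frequency: ω = 2π·5110 = 3.211e+04 rad/s.
Step 2 — Transfer function: H(jω) = 1/(1 + jωRC).
Step 3 — Denominator: 1 + jωRC = 1 + j·3.211e+04·14.7·1e-05 = 1 + j4.72.
Step 4 — H = 0.04296 - j0.2028.
Step 5 — Magnitude: |H| = 0.2073 (-13.7 dB); phase: φ = -78.0°.

|H| = 0.2073 (-13.7 dB), φ = -78.0°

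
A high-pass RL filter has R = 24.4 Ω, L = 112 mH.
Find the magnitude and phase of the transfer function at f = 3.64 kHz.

Step 1 — Angular frequency: ω = 2π·3640 = 2.287e+04 rad/s.
Step 2 — Transfer function: H(jω) = jωL/(R + jωL).
Step 3 — Numerator jωL = j·2562; denominator R + jωL = 24.4 + j2562.
Step 4 — H = 0.9999 + j0.009525.
Step 5 — Magnitude: |H| = 1 (-0.0 dB); phase: φ = 0.5°.

|H| = 1 (-0.0 dB), φ = 0.5°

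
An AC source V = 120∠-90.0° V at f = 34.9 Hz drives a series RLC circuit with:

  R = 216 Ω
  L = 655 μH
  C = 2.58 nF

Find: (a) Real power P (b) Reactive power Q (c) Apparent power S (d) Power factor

Step 1 — Angular frequency: ω = 2π·f = 2π·34.9 = 219.3 rad/s.
Step 2 — Component impedances:
  R: Z = R = 216 Ω
  L: Z = jωL = j·219.3·0.000655 = 0 + j0.1436 Ω
  C: Z = 1/(jωC) = -j/(ω·C) = 0 - j1.768e+06 Ω
Step 3 — Series combination: Z_total = R + L + C = 216 - j1.768e+06 Ω = 1.768e+06∠-90.0° Ω.
Step 4 — Source phasor: V = 120∠-90.0° V = 0 - j120 V.
Step 5 — Current: I = V / Z = 6.789e-05 - j8.296e-09 A = 6.789e-05∠-0.0° A.
Step 6 — Complex power: S = V·I* = 9.956e-07 - j0.008147 VA.
Step 7 — Real power: P = Re(S) = 9.956e-07 W.
Step 8 — Reactive power: Q = Im(S) = -0.008147 VAR.
Step 9 — Apparent power: |S| = 0.008147 VA.
Step 10 — Power factor: PF = P/|S| = 0.0001222 (leading).

(a) P = 9.956e-07 W  (b) Q = -0.008147 VAR  (c) S = 0.008147 VA  (d) PF = 0.0001222 (leading)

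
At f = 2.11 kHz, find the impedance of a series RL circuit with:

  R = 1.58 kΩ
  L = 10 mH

Step 1 — Angular frequency: ω = 2π·f = 2π·2110 = 1.326e+04 rad/s.
Step 2 — Component impedances:
  R: Z = R = 1580 Ω
  L: Z = jωL = j·1.326e+04·0.01 = 0 + j132.6 Ω
Step 3 — Series combination: Z_total = R + L = 1580 + j132.6 Ω = 1586∠4.8° Ω.

Z = 1580 + j132.6 Ω = 1586∠4.8° Ω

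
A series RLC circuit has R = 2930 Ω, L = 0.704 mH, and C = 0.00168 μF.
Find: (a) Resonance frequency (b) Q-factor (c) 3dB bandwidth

Step 1 — Resonance condition Im(Z)=0 gives ω₀ = 1/√(LC).
Step 2 — ω₀ = 1/√(0.000704·1.68e-09) = 9.195e+05 rad/s.
Step 3 — f₀ = ω₀/(2π) = 1.463e+05 Hz.
Step 4 — Series Q: Q = ω₀L/R = 9.195e+05·0.000704/2930 = 0.2209.
Step 5 — 3dB bandwidth: Δω = ω₀/Q = 4.162e+06 rad/s; BW = Δω/(2π) = 6.624e+05 Hz.

(a) f₀ = 1.463e+05 Hz  (b) Q = 0.2209  (c) BW = 6.624e+05 Hz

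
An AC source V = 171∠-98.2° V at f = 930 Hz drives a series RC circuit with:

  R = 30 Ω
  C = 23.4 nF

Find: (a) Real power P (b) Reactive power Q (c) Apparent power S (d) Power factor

Step 1 — Angular frequency: ω = 2π·f = 2π·930 = 5843 rad/s.
Step 2 — Component impedances:
  R: Z = R = 30 Ω
  C: Z = 1/(jωC) = -j/(ω·C) = 0 - j7313 Ω
Step 3 — Series combination: Z_total = R + C = 30 - j7313 Ω = 7313∠-89.8° Ω.
Step 4 — Source phasor: V = 171∠-98.2° V = -24.39 - j169.3 V.
Step 5 — Current: I = V / Z = 0.02313 - j0.00343 A = 0.02338∠-8.4° A.
Step 6 — Complex power: S = V·I* = 0.0164 - j3.998 VA.
Step 7 — Real power: P = Re(S) = 0.0164 W.
Step 8 — Reactive power: Q = Im(S) = -3.998 VAR.
Step 9 — Apparent power: |S| = 3.998 VA.
Step 10 — Power factor: PF = P/|S| = 0.004102 (leading).

(a) P = 0.0164 W  (b) Q = -3.998 VAR  (c) S = 3.998 VA  (d) PF = 0.004102 (leading)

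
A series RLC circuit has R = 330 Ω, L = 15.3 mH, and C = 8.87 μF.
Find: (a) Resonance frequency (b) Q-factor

Step 1 — Resonance condition Im(Z)=0 gives ω₀ = 1/√(LC).
Step 2 — ω₀ = 1/√(0.0153·8.87e-06) = 2715 rad/s.
Step 3 — f₀ = ω₀/(2π) = 432 Hz.
Step 4 — Series Q: Q = ω₀L/R = 2715·0.0153/330 = 0.1259.

(a) f₀ = 432 Hz  (b) Q = 0.1259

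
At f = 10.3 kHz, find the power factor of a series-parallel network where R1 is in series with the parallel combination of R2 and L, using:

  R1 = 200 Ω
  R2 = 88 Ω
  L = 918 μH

Step 1 — Angular frequency: ω = 2π·f = 2π·1.03e+04 = 6.472e+04 rad/s.
Step 2 — Component impedances:
  R1: Z = R = 200 Ω
  R2: Z = R = 88 Ω
  L: Z = jωL = j·6.472e+04·0.000918 = 0 + j59.41 Ω
Step 3 — Parallel branch: R2 || L = 1/(1/R2 + 1/L) = 27.55 + j40.81 Ω.
Step 4 — Series with R1: Z_total = R1 + (R2 || L) = 227.6 + j40.81 Ω = 231.2∠10.2° Ω.
Step 5 — Power factor: PF = cos(φ) = Re(Z)/|Z| = 227.55/231.18 = 0.9843.
Step 6 — Type: Im(Z) = 40.81 ⇒ lagging (phase φ = 10.2°).

PF = 0.9843 (lagging, φ = 10.2°)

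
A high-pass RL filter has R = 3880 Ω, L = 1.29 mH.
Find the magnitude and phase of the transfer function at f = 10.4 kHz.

Step 1 — Angular frequency: ω = 2π·1.04e+04 = 6.535e+04 rad/s.
Step 2 — Transfer function: H(jω) = jωL/(R + jωL).
Step 3 — Numerator jωL = j·84.3; denominator R + jωL = 3880 + j84.3.
Step 4 — H = 0.0004718 + j0.02172.
Step 5 — Magnitude: |H| = 0.02172 (-33.3 dB); phase: φ = 88.8°.

|H| = 0.02172 (-33.3 dB), φ = 88.8°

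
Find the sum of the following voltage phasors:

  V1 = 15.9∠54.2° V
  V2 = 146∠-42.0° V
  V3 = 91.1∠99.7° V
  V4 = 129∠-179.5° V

Step 1 — Convert each phasor to rectangular form:
  V1 = 15.9·(cos(54.2°) + j·sin(54.2°)) = 9.301 + j12.9 V
  V2 = 146·(cos(-42.0°) + j·sin(-42.0°)) = 108.5 - j97.69 V
  V3 = 91.1·(cos(99.7°) + j·sin(99.7°)) = -15.35 + j89.8 V
  V4 = 129·(cos(-179.5°) + j·sin(-179.5°)) = -129 - j1.126 V
Step 2 — Sum components: V_total = -26.54 + j3.875 V.
Step 3 — Convert to polar: |V_total| = 26.83 V, ∠V_total = 171.7°.

V_total = 26.83∠171.7° V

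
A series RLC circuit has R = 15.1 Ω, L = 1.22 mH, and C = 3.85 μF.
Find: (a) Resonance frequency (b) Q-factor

Step 1 — Resonance condition Im(Z)=0 gives ω₀ = 1/√(LC).
Step 2 — ω₀ = 1/√(0.00122·3.85e-06) = 1.459e+04 rad/s.
Step 3 — f₀ = ω₀/(2π) = 2322 Hz.
Step 4 — Series Q: Q = ω₀L/R = 1.459e+04·0.00122/15.1 = 1.179.

(a) f₀ = 2322 Hz  (b) Q = 1.179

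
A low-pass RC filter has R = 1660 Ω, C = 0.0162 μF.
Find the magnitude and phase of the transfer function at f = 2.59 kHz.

Step 1 — Angular frequency: ω = 2π·2590 = 1.627e+04 rad/s.
Step 2 — Transfer function: H(jω) = 1/(1 + jωRC).
Step 3 — Denominator: 1 + jωRC = 1 + j·1.627e+04·1660·1.62e-08 = 1 + j0.4376.
Step 4 — H = 0.8393 - j0.3673.
Step 5 — Magnitude: |H| = 0.9161 (-0.8 dB); phase: φ = -23.6°.

|H| = 0.9161 (-0.8 dB), φ = -23.6°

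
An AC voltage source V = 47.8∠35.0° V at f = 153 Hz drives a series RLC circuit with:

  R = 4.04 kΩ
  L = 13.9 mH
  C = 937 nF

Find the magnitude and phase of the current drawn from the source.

Step 1 — Angular frequency: ω = 2π·f = 2π·153 = 961.3 rad/s.
Step 2 — Component impedances:
  R: Z = R = 4040 Ω
  L: Z = jωL = j·961.3·0.0139 = 0 + j13.36 Ω
  C: Z = 1/(jωC) = -j/(ω·C) = 0 - j1110 Ω
Step 3 — Series combination: Z_total = R + L + C = 4040 - j1097 Ω = 4186∠-15.2° Ω.
Step 4 — Source phasor: V = 47.8∠35.0° V = 39.16 + j27.42 V.
Step 5 — Ohm's law: I = V / Z_total = (39.16 + j27.42) / (4040 - j1097) = 0.007311 + j0.008771 A.
Step 6 — Convert to polar: |I| = 0.01142 A, ∠I = 50.2°.

I = 0.01142∠50.2° A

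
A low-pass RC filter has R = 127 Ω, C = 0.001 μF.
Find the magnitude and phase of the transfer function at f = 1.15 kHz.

Step 1 — Angular frequency: ω = 2π·1150 = 7226 rad/s.
Step 2 — Transfer function: H(jω) = 1/(1 + jωRC).
Step 3 — Denominator: 1 + jωRC = 1 + j·7226·127·1e-09 = 1 + j0.0009177.
Step 4 — H = 1 - j0.0009177.
Step 5 — Magnitude: |H| = 1 (-0.0 dB); phase: φ = -0.1°.

|H| = 1 (-0.0 dB), φ = -0.1°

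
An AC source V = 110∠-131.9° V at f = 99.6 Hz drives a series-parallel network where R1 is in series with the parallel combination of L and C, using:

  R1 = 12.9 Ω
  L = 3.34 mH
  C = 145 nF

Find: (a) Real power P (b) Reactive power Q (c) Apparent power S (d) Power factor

Step 1 — Angular frequency: ω = 2π·f = 2π·99.6 = 625.8 rad/s.
Step 2 — Component impedances:
  R1: Z = R = 12.9 Ω
  L: Z = jωL = j·625.8·0.00334 = 0 + j2.09 Ω
  C: Z = 1/(jωC) = -j/(ω·C) = 0 - j1.102e+04 Ω
Step 3 — Parallel branch: L || C = 1/(1/L + 1/C) = 0 + j2.091 Ω.
Step 4 — Series with R1: Z_total = R1 + (L || C) = 12.9 + j2.091 Ω = 13.07∠9.2° Ω.
Step 5 — Source phasor: V = 110∠-131.9° V = -73.46 - j81.87 V.
Step 6 — Current: I = V / Z = -6.551 - j5.285 A = 8.417∠-141.1° A.
Step 7 — Complex power: S = V·I* = 914 + j148.1 VA.
Step 8 — Real power: P = Re(S) = 914 W.
Step 9 — Reactive power: Q = Im(S) = 148.1 VAR.
Step 10 — Apparent power: |S| = 925.9 VA.
Step 11 — Power factor: PF = P/|S| = 0.9871 (lagging).

(a) P = 914 W  (b) Q = 148.1 VAR  (c) S = 925.9 VA  (d) PF = 0.9871 (lagging)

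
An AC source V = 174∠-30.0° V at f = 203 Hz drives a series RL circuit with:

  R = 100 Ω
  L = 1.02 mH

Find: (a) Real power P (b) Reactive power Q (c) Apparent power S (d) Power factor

Step 1 — Angular frequency: ω = 2π·f = 2π·203 = 1275 rad/s.
Step 2 — Component impedances:
  R: Z = R = 100 Ω
  L: Z = jωL = j·1275·0.00102 = 0 + j1.301 Ω
Step 3 — Series combination: Z_total = R + L = 100 + j1.301 Ω = 100∠0.7° Ω.
Step 4 — Source phasor: V = 174∠-30.0° V = 150.7 - j87 V.
Step 5 — Current: I = V / Z = 1.495 - j0.8895 A = 1.74∠-30.7° A.
Step 6 — Complex power: S = V·I* = 302.7 + j3.938 VA.
Step 7 — Real power: P = Re(S) = 302.7 W.
Step 8 — Reactive power: Q = Im(S) = 3.938 VAR.
Step 9 — Apparent power: |S| = 302.7 VA.
Step 10 — Power factor: PF = P/|S| = 0.9999 (lagging).

(a) P = 302.7 W  (b) Q = 3.938 VAR  (c) S = 302.7 VA  (d) PF = 0.9999 (lagging)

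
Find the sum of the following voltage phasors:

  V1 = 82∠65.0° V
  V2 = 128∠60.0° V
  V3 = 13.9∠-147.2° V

Step 1 — Convert each phasor to rectangular form:
  V1 = 82·(cos(65.0°) + j·sin(65.0°)) = 34.65 + j74.32 V
  V2 = 128·(cos(60.0°) + j·sin(60.0°)) = 64 + j110.9 V
  V3 = 13.9·(cos(-147.2°) + j·sin(-147.2°)) = -11.68 - j7.53 V
Step 2 — Sum components: V_total = 86.97 + j177.6 V.
Step 3 — Convert to polar: |V_total| = 197.8 V, ∠V_total = 63.9°.

V_total = 197.8∠63.9° V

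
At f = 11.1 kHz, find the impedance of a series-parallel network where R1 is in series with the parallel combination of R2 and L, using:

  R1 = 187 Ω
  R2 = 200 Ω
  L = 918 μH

Step 1 — Angular frequency: ω = 2π·f = 2π·1.11e+04 = 6.974e+04 rad/s.
Step 2 — Component impedances:
  R1: Z = R = 187 Ω
  R2: Z = R = 200 Ω
  L: Z = jωL = j·6.974e+04·0.000918 = 0 + j64.02 Ω
Step 3 — Parallel branch: R2 || L = 1/(1/R2 + 1/L) = 18.59 + j58.07 Ω.
Step 4 — Series with R1: Z_total = R1 + (R2 || L) = 205.6 + j58.07 Ω = 213.6∠15.8° Ω.

Z = 205.6 + j58.07 Ω = 213.6∠15.8° Ω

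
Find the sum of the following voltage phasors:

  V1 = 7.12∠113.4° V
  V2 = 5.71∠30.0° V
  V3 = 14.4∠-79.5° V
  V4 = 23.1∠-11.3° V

Step 1 — Convert each phasor to rectangular form:
  V1 = 7.12·(cos(113.4°) + j·sin(113.4°)) = -2.828 + j6.534 V
  V2 = 5.71·(cos(30.0°) + j·sin(30.0°)) = 4.945 + j2.855 V
  V3 = 14.4·(cos(-79.5°) + j·sin(-79.5°)) = 2.624 - j14.16 V
  V4 = 23.1·(cos(-11.3°) + j·sin(-11.3°)) = 22.65 - j4.526 V
Step 2 — Sum components: V_total = 27.39 - j9.296 V.
Step 3 — Convert to polar: |V_total| = 28.93 V, ∠V_total = -18.7°.

V_total = 28.93∠-18.7° V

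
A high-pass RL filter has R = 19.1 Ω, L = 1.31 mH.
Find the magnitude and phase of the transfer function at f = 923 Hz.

Step 1 — Angular frequency: ω = 2π·923 = 5799 rad/s.
Step 2 — Transfer function: H(jω) = jωL/(R + jωL).
Step 3 — Numerator jωL = j·7.597; denominator R + jωL = 19.1 + j7.597.
Step 4 — H = 0.1366 + j0.3434.
Step 5 — Magnitude: |H| = 0.3696 (-8.6 dB); phase: φ = 68.3°.

|H| = 0.3696 (-8.6 dB), φ = 68.3°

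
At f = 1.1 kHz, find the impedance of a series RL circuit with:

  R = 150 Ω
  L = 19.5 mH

Step 1 — Angular frequency: ω = 2π·f = 2π·1100 = 6912 rad/s.
Step 2 — Component impedances:
  R: Z = R = 150 Ω
  L: Z = jωL = j·6912·0.0195 = 0 + j134.8 Ω
Step 3 — Series combination: Z_total = R + L = 150 + j134.8 Ω = 201.7∠41.9° Ω.

Z = 150 + j134.8 Ω = 201.7∠41.9° Ω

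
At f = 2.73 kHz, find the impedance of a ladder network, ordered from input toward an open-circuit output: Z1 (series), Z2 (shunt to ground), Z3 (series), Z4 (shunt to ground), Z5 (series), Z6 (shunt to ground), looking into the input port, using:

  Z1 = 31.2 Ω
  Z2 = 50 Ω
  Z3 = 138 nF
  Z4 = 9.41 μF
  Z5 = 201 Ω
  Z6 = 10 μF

Step 1 — Angular frequency: ω = 2π·f = 2π·2730 = 1.715e+04 rad/s.
Step 2 — Component impedances:
  Z1: Z = R = 31.2 Ω
  Z2: Z = R = 50 Ω
  Z3: Z = 1/(jωC) = -j/(ω·C) = 0 - j422.5 Ω
  Z4: Z = 1/(jωC) = -j/(ω·C) = 0 - j6.195 Ω
  Z5: Z = R = 201 Ω
  Z6: Z = 1/(jωC) = -j/(ω·C) = 0 - j5.83 Ω
Step 3 — Ladder network (open output): work backward from the far end, alternating series and parallel combinations. Z_in = 80.53 - j5.754 Ω = 80.73∠-4.1° Ω.

Z = 80.53 - j5.754 Ω = 80.73∠-4.1° Ω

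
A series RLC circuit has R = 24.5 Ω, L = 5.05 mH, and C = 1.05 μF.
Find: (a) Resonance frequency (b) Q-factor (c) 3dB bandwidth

Step 1 — Resonance condition Im(Z)=0 gives ω₀ = 1/√(LC).
Step 2 — ω₀ = 1/√(0.00505·1.05e-06) = 1.373e+04 rad/s.
Step 3 — f₀ = ω₀/(2π) = 2186 Hz.
Step 4 — Series Q: Q = ω₀L/R = 1.373e+04·0.00505/24.5 = 2.831.
Step 5 — 3dB bandwidth: Δω = ω₀/Q = 4851 rad/s; BW = Δω/(2π) = 772.1 Hz.

(a) f₀ = 2186 Hz  (b) Q = 2.831  (c) BW = 772.1 Hz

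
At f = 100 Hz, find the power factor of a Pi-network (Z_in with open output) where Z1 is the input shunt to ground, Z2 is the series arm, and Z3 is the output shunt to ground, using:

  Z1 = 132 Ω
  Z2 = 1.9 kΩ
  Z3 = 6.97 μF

Step 1 — Angular frequency: ω = 2π·f = 2π·100 = 628.3 rad/s.
Step 2 — Component impedances:
  Z1: Z = R = 132 Ω
  Z2: Z = R = 1900 Ω
  Z3: Z = 1/(jωC) = -j/(ω·C) = 0 - j228.3 Ω
Step 3 — With open output, the series arm Z2 and the output shunt Z3 appear in series to ground: Z2 + Z3 = 1900 - j228.3 Ω.
Step 4 — Parallel with input shunt Z1: Z_in = Z1 || (Z2 + Z3) = 123.5 - j0.9516 Ω = 123.5∠-0.4° Ω.
Step 5 — Power factor: PF = cos(φ) = Re(Z)/|Z| = 123.5/123.5 = 1.
Step 6 — Type: Im(Z) = -0.9516 ⇒ leading (phase φ = -0.4°).

PF = 1 (leading, φ = -0.4°)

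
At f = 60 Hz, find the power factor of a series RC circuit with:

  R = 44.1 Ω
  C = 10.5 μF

Step 1 — Angular frequency: ω = 2π·f = 2π·60 = 377 rad/s.
Step 2 — Component impedances:
  R: Z = R = 44.1 Ω
  C: Z = 1/(jωC) = -j/(ω·C) = 0 - j252.6 Ω
Step 3 — Series combination: Z_total = R + C = 44.1 - j252.6 Ω = 256.4∠-80.1° Ω.
Step 4 — Power factor: PF = cos(φ) = Re(Z)/|Z| = 44.1/256.4 = 0.172.
Step 5 — Type: Im(Z) = -252.6 ⇒ leading (phase φ = -80.1°).

PF = 0.172 (leading, φ = -80.1°)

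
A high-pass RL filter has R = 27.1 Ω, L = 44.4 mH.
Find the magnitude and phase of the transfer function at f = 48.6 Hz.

Step 1 — Angular frequency: ω = 2π·48.6 = 305.4 rad/s.
Step 2 — Transfer function: H(jω) = jωL/(R + jωL).
Step 3 — Numerator jωL = j·13.56; denominator R + jωL = 27.1 + j13.56.
Step 4 — H = 0.2002 + j0.4001.
Step 5 — Magnitude: |H| = 0.4474 (-7.0 dB); phase: φ = 63.4°.

|H| = 0.4474 (-7.0 dB), φ = 63.4°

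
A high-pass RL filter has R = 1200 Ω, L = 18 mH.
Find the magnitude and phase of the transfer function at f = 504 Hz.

Step 1 — Angular frequency: ω = 2π·504 = 3167 rad/s.
Step 2 — Transfer function: H(jω) = jωL/(R + jωL).
Step 3 — Numerator jωL = j·57; denominator R + jωL = 1200 + j57.
Step 4 — H = 0.002251 + j0.04739.
Step 5 — Magnitude: |H| = 0.04745 (-26.5 dB); phase: φ = 87.3°.

|H| = 0.04745 (-26.5 dB), φ = 87.3°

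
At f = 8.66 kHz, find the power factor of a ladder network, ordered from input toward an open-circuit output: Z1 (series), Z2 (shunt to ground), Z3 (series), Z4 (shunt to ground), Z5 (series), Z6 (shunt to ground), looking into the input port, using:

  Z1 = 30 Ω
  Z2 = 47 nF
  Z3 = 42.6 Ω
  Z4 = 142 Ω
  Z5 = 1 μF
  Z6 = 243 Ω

Step 1 — Angular frequency: ω = 2π·f = 2π·8660 = 5.441e+04 rad/s.
Step 2 — Component impedances:
  Z1: Z = R = 30 Ω
  Z2: Z = 1/(jωC) = -j/(ω·C) = 0 - j391 Ω
  Z3: Z = R = 42.6 Ω
  Z4: Z = R = 142 Ω
  Z5: Z = 1/(jωC) = -j/(ω·C) = 0 - j18.38 Ω
  Z6: Z = R = 243 Ω
Step 3 — Ladder network (open output): work backward from the far end, alternating series and parallel combinations. Z_in = 147.4 - j41.96 Ω = 153.3∠-15.9° Ω.
Step 4 — Power factor: PF = cos(φ) = Re(Z)/|Z| = 147.39/153.25 = 0.9618.
Step 5 — Type: Im(Z) = -41.96 ⇒ leading (phase φ = -15.9°).

PF = 0.9618 (leading, φ = -15.9°)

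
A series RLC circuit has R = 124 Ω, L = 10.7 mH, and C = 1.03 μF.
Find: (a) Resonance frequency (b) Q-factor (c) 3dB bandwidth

Step 1 — Resonance: ω₀ = 1/√(LC) = 1/√(0.0107·1.03e-06) = 9526 rad/s.
Step 2 — f₀ = ω₀/(2π) = 1516 Hz.
Step 3 — Series Q: Q = ω₀L/R = 9526·0.0107/124 = 0.822.
Step 4 — Bandwidth: Δω = ω₀/Q = 1.159e+04 rad/s; BW = Δω/(2π) = 1844 Hz.

(a) f₀ = 1516 Hz  (b) Q = 0.822  (c) BW = 1844 Hz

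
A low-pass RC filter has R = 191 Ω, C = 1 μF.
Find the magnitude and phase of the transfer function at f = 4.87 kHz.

Step 1 — Angular frequency: ω = 2π·4870 = 3.06e+04 rad/s.
Step 2 — Transfer function: H(jω) = 1/(1 + jωRC).
Step 3 — Denominator: 1 + jωRC = 1 + j·3.06e+04·191·1e-06 = 1 + j5.844.
Step 4 — H = 0.02844 - j0.1662.
Step 5 — Magnitude: |H| = 0.1687 (-15.5 dB); phase: φ = -80.3°.

|H| = 0.1687 (-15.5 dB), φ = -80.3°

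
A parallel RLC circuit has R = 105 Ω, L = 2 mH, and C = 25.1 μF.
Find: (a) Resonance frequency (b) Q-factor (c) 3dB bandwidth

Step 1 — Resonance: ω₀ = 1/√(LC) = 1/√(0.002·2.51e-05) = 4463 rad/s.
Step 2 — f₀ = ω₀/(2π) = 710.3 Hz.
Step 3 — Parallel Q: Q = R/(ω₀L) = 105/(4463·0.002) = 11.76.
Step 4 — Bandwidth: Δω = ω₀/Q = 379.4 rad/s; BW = Δω/(2π) = 60.39 Hz.

(a) f₀ = 710.3 Hz  (b) Q = 11.76  (c) BW = 60.39 Hz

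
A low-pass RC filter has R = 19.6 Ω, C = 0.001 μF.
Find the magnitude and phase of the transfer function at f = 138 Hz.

Step 1 — Angular frequency: ω = 2π·138 = 867.1 rad/s.
Step 2 — Transfer function: H(jω) = 1/(1 + jωRC).
Step 3 — Denominator: 1 + jωRC = 1 + j·867.1·19.6·1e-09 = 1 + j1.699e-05.
Step 4 — H = 1 - j1.699e-05.
Step 5 — Magnitude: |H| = 1 (-0.0 dB); phase: φ = -0.0°.

|H| = 1 (-0.0 dB), φ = -0.0°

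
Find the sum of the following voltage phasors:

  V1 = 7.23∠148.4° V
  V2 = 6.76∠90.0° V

Step 1 — Convert each phasor to rectangular form:
  V1 = 7.23·(cos(148.4°) + j·sin(148.4°)) = -6.158 + j3.788 V
  V2 = 6.76·(cos(90.0°) + j·sin(90.0°)) = 0 + j6.76 V
Step 2 — Sum components: V_total = -6.158 + j10.55 V.
Step 3 — Convert to polar: |V_total| = 12.21 V, ∠V_total = 120.3°.

V_total = 12.21∠120.3° V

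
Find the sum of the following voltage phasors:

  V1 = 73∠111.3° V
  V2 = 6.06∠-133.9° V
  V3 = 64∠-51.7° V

Step 1 — Convert each phasor to rectangular form:
  V1 = 73·(cos(111.3°) + j·sin(111.3°)) = -26.52 + j68.01 V
  V2 = 6.06·(cos(-133.9°) + j·sin(-133.9°)) = -4.202 - j4.367 V
  V3 = 64·(cos(-51.7°) + j·sin(-51.7°)) = 39.67 - j50.23 V
Step 2 — Sum components: V_total = 8.947 + j13.42 V.
Step 3 — Convert to polar: |V_total| = 16.13 V, ∠V_total = 56.3°.

V_total = 16.13∠56.3° V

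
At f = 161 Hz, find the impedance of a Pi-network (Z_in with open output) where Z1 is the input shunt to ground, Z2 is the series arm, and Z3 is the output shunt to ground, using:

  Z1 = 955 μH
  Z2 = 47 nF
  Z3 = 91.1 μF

Step 1 — Angular frequency: ω = 2π·f = 2π·161 = 1012 rad/s.
Step 2 — Component impedances:
  Z1: Z = jωL = j·1012·0.000955 = 0 + j0.9661 Ω
  Z2: Z = 1/(jωC) = -j/(ω·C) = 0 - j2.103e+04 Ω
  Z3: Z = 1/(jωC) = -j/(ω·C) = 0 - j10.85 Ω
Step 3 — With open output, the series arm Z2 and the output shunt Z3 appear in series to ground: Z2 + Z3 = 0 - j2.104e+04 Ω.
Step 4 — Parallel with input shunt Z1: Z_in = Z1 || (Z2 + Z3) = 0 + j0.9661 Ω = 0.9661∠90.0° Ω.

Z = 0 + j0.9661 Ω = 0.9661∠90.0° Ω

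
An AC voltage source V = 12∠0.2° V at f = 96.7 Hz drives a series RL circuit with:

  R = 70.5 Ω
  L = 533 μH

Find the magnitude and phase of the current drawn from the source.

Step 1 — Angular frequency: ω = 2π·f = 2π·96.7 = 607.6 rad/s.
Step 2 — Component impedances:
  R: Z = R = 70.5 Ω
  L: Z = jωL = j·607.6·0.000533 = 0 + j0.3238 Ω
Step 3 — Series combination: Z_total = R + L = 70.5 + j0.3238 Ω = 70.5∠0.3° Ω.
Step 4 — Source phasor: V = 12∠0.2° V = 12 + j0.04189 V.
Step 5 — Ohm's law: I = V / Z_total = (12 + j0.04189) / (70.5 + j0.3238) = 0.1702 - j0.0001877 A.
Step 6 — Convert to polar: |I| = 0.1702 A, ∠I = -0.1°.

I = 0.1702∠-0.1° A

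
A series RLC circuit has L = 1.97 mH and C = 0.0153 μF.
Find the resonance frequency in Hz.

Step 1 — Resonance condition Im(Z)=0 gives ω₀ = 1/√(LC).
Step 2 — ω₀ = 1/√(0.00197·1.53e-08) = 1.821e+05 rad/s.
Step 3 — f₀ = ω₀/(2π) = 2.899e+04 Hz.

f₀ = 2.899e+04 Hz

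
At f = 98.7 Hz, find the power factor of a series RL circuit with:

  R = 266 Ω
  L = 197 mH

Step 1 — Angular frequency: ω = 2π·f = 2π·98.7 = 620.2 rad/s.
Step 2 — Component impedances:
  R: Z = R = 266 Ω
  L: Z = jωL = j·620.2·0.197 = 0 + j122.2 Ω
Step 3 — Series combination: Z_total = R + L = 266 + j122.2 Ω = 292.7∠24.7° Ω.
Step 4 — Power factor: PF = cos(φ) = Re(Z)/|Z| = 266/292.71 = 0.9087.
Step 5 — Type: Im(Z) = 122.2 ⇒ lagging (phase φ = 24.7°).

PF = 0.9087 (lagging, φ = 24.7°)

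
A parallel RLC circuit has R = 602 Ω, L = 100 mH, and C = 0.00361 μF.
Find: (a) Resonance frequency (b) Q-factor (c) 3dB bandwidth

Step 1 — Resonance: ω₀ = 1/√(LC) = 1/√(0.1·3.61e-09) = 5.263e+04 rad/s.
Step 2 — f₀ = ω₀/(2π) = 8377 Hz.
Step 3 — Parallel Q: Q = R/(ω₀L) = 602/(5.263e+04·0.1) = 0.1144.
Step 4 — Bandwidth: Δω = ω₀/Q = 4.601e+05 rad/s; BW = Δω/(2π) = 7.323e+04 Hz.

(a) f₀ = 8377 Hz  (b) Q = 0.1144  (c) BW = 7.323e+04 Hz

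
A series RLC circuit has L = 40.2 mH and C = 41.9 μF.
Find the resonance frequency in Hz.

Step 1 — Resonance condition Im(Z)=0 gives ω₀ = 1/√(LC).
Step 2 — ω₀ = 1/√(0.0402·4.19e-05) = 770.5 rad/s.
Step 3 — f₀ = ω₀/(2π) = 122.6 Hz.

f₀ = 122.6 Hz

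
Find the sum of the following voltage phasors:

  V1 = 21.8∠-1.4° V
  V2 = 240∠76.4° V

Step 1 — Convert each phasor to rectangular form:
  V1 = 21.8·(cos(-1.4°) + j·sin(-1.4°)) = 21.79 - j0.5326 V
  V2 = 240·(cos(76.4°) + j·sin(76.4°)) = 56.43 + j233.3 V
Step 2 — Sum components: V_total = 78.23 + j232.7 V.
Step 3 — Convert to polar: |V_total| = 245.5 V, ∠V_total = 71.4°.

V_total = 245.5∠71.4° V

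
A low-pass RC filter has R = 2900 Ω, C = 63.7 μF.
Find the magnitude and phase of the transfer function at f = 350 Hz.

Step 1 — Angular frequency: ω = 2π·350 = 2199 rad/s.
Step 2 — Transfer function: H(jω) = 1/(1 + jωRC).
Step 3 — Denominator: 1 + jωRC = 1 + j·2199·2900·6.37e-05 = 1 + j406.2.
Step 4 — H = 6.059e-06 - j0.002462.
Step 5 — Magnitude: |H| = 0.002462 (-52.2 dB); phase: φ = -89.9°.

|H| = 0.002462 (-52.2 dB), φ = -89.9°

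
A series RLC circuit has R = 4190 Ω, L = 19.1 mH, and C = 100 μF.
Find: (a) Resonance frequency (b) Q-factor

Step 1 — Resonance condition Im(Z)=0 gives ω₀ = 1/√(LC).
Step 2 — ω₀ = 1/√(0.0191·0.0001) = 723.6 rad/s.
Step 3 — f₀ = ω₀/(2π) = 115.2 Hz.
Step 4 — Series Q: Q = ω₀L/R = 723.6·0.0191/4190 = 0.003298.

(a) f₀ = 115.2 Hz  (b) Q = 0.003298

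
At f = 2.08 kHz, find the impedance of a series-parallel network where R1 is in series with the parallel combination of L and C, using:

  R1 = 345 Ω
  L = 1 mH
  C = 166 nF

Step 1 — Angular frequency: ω = 2π·f = 2π·2080 = 1.307e+04 rad/s.
Step 2 — Component impedances:
  R1: Z = R = 345 Ω
  L: Z = jωL = j·1.307e+04·0.001 = 0 + j13.07 Ω
  C: Z = 1/(jωC) = -j/(ω·C) = 0 - j460.9 Ω
Step 3 — Parallel branch: L || C = 1/(1/L + 1/C) = 0 + j13.45 Ω.
Step 4 — Series with R1: Z_total = R1 + (L || C) = 345 + j13.45 Ω = 345.3∠2.2° Ω.

Z = 345 + j13.45 Ω = 345.3∠2.2° Ω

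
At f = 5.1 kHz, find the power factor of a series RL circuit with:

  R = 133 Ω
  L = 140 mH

Step 1 — Angular frequency: ω = 2π·f = 2π·5100 = 3.204e+04 rad/s.
Step 2 — Component impedances:
  R: Z = R = 133 Ω
  L: Z = jωL = j·3.204e+04·0.14 = 0 + j4486 Ω
Step 3 — Series combination: Z_total = R + L = 133 + j4486 Ω = 4488∠88.3° Ω.
Step 4 — Power factor: PF = cos(φ) = Re(Z)/|Z| = 133/4488 = 0.02963.
Step 5 — Type: Im(Z) = 4486 ⇒ lagging (phase φ = 88.3°).

PF = 0.02963 (lagging, φ = 88.3°)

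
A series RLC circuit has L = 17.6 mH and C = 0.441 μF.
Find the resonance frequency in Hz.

Step 1 — Resonance condition Im(Z)=0 gives ω₀ = 1/√(LC).
Step 2 — ω₀ = 1/√(0.0176·4.41e-07) = 1.135e+04 rad/s.
Step 3 — f₀ = ω₀/(2π) = 1807 Hz.

f₀ = 1807 Hz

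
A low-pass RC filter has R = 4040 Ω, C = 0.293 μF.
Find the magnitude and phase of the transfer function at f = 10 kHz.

Step 1 — Angular frequency: ω = 2π·1e+04 = 6.283e+04 rad/s.
Step 2 — Transfer function: H(jω) = 1/(1 + jωRC).
Step 3 — Denominator: 1 + jωRC = 1 + j·6.283e+04·4040·2.93e-07 = 1 + j74.38.
Step 4 — H = 0.0001807 - j0.01344.
Step 5 — Magnitude: |H| = 0.01344 (-37.4 dB); phase: φ = -89.2°.

|H| = 0.01344 (-37.4 dB), φ = -89.2°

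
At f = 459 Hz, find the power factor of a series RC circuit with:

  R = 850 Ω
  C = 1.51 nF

Step 1 — Angular frequency: ω = 2π·f = 2π·459 = 2884 rad/s.
Step 2 — Component impedances:
  R: Z = R = 850 Ω
  C: Z = 1/(jωC) = -j/(ω·C) = 0 - j2.296e+05 Ω
Step 3 — Series combination: Z_total = R + C = 850 - j2.296e+05 Ω = 2.296e+05∠-89.8° Ω.
Step 4 — Power factor: PF = cos(φ) = Re(Z)/|Z| = 850/2.296e+05 = 0.003702.
Step 5 — Type: Im(Z) = -2.296e+05 ⇒ leading (phase φ = -89.8°).

PF = 0.003702 (leading, φ = -89.8°)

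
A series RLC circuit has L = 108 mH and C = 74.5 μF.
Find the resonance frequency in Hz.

Step 1 — Resonance condition Im(Z)=0 gives ω₀ = 1/√(LC).
Step 2 — ω₀ = 1/√(0.108·7.45e-05) = 352.5 rad/s.
Step 3 — f₀ = ω₀/(2π) = 56.11 Hz.

f₀ = 56.11 Hz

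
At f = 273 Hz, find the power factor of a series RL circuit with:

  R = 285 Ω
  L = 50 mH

Step 1 — Angular frequency: ω = 2π·f = 2π·273 = 1715 rad/s.
Step 2 — Component impedances:
  R: Z = R = 285 Ω
  L: Z = jωL = j·1715·0.05 = 0 + j85.77 Ω
Step 3 — Series combination: Z_total = R + L = 285 + j85.77 Ω = 297.6∠16.7° Ω.
Step 4 — Power factor: PF = cos(φ) = Re(Z)/|Z| = 285/297.63 = 0.9576.
Step 5 — Type: Im(Z) = 85.77 ⇒ lagging (phase φ = 16.7°).

PF = 0.9576 (lagging, φ = 16.7°)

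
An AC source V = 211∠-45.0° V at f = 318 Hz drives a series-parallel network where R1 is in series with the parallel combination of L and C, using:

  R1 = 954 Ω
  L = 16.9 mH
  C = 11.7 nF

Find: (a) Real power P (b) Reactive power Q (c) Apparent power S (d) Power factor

Step 1 — Angular frequency: ω = 2π·f = 2π·318 = 1998 rad/s.
Step 2 — Component impedances:
  R1: Z = R = 954 Ω
  L: Z = jωL = j·1998·0.0169 = 0 + j33.77 Ω
  C: Z = 1/(jωC) = -j/(ω·C) = 0 - j4.278e+04 Ω
Step 3 — Parallel branch: L || C = 1/(1/L + 1/C) = 0 + j33.79 Ω.
Step 4 — Series with R1: Z_total = R1 + (L || C) = 954 + j33.79 Ω = 954.6∠2.0° Ω.
Step 5 — Source phasor: V = 211∠-45.0° V = 149.2 - j149.2 V.
Step 6 — Current: I = V / Z = 0.1507 - j0.1617 A = 0.221∠-47.0° A.
Step 7 — Complex power: S = V·I* = 46.61 + j1.651 VA.
Step 8 — Real power: P = Re(S) = 46.61 W.
Step 9 — Reactive power: Q = Im(S) = 1.651 VAR.
Step 10 — Apparent power: |S| = 46.64 VA.
Step 11 — Power factor: PF = P/|S| = 0.9994 (lagging).

(a) P = 46.61 W  (b) Q = 1.651 VAR  (c) S = 46.64 VA  (d) PF = 0.9994 (lagging)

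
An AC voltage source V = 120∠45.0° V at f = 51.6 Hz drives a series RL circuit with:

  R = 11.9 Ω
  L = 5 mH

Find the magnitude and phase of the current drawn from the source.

Step 1 — Angular frequency: ω = 2π·f = 2π·51.6 = 324.2 rad/s.
Step 2 — Component impedances:
  R: Z = R = 11.9 Ω
  L: Z = jωL = j·324.2·0.005 = 0 + j1.621 Ω
Step 3 — Series combination: Z_total = R + L = 11.9 + j1.621 Ω = 12.01∠7.8° Ω.
Step 4 — Source phasor: V = 120∠45.0° V = 84.85 + j84.85 V.
Step 5 — Ohm's law: I = V / Z_total = (84.85 + j84.85) / (11.9 + j1.621) = 7.954 + j6.047 A.
Step 6 — Convert to polar: |I| = 9.992 A, ∠I = 37.2°.

I = 9.992∠37.2° A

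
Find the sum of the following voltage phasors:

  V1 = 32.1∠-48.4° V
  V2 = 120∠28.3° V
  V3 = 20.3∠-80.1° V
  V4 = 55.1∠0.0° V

Step 1 — Convert each phasor to rectangular form:
  V1 = 32.1·(cos(-48.4°) + j·sin(-48.4°)) = 21.31 - j24 V
  V2 = 120·(cos(28.3°) + j·sin(28.3°)) = 105.7 + j56.89 V
  V3 = 20.3·(cos(-80.1°) + j·sin(-80.1°)) = 3.49 - j20 V
  V4 = 55.1·(cos(0.0°) + j·sin(0.0°)) = 55.1 V
Step 2 — Sum components: V_total = 185.6 + j12.89 V.
Step 3 — Convert to polar: |V_total| = 186 V, ∠V_total = 4.0°.

V_total = 186∠4.0° V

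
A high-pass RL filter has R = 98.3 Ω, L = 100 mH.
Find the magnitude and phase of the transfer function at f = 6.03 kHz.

Step 1 — Angular frequency: ω = 2π·6030 = 3.789e+04 rad/s.
Step 2 — Transfer function: H(jω) = jωL/(R + jωL).
Step 3 — Numerator jωL = j·3789; denominator R + jωL = 98.3 + j3789.
Step 4 — H = 0.9993 + j0.02593.
Step 5 — Magnitude: |H| = 0.9997 (-0.0 dB); phase: φ = 1.5°.

|H| = 0.9997 (-0.0 dB), φ = 1.5°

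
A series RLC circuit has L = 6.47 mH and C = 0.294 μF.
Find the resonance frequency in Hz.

Step 1 — Resonance condition Im(Z)=0 gives ω₀ = 1/√(LC).
Step 2 — ω₀ = 1/√(0.00647·2.94e-07) = 2.293e+04 rad/s.
Step 3 — f₀ = ω₀/(2π) = 3649 Hz.

f₀ = 3649 Hz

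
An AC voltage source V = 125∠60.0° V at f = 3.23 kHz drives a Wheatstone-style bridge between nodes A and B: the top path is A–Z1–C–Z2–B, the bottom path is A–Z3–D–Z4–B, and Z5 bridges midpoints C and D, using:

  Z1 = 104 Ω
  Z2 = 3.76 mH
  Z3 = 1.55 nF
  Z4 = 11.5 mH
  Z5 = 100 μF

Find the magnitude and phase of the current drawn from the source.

Step 1 — Angular frequency: ω = 2π·f = 2π·3230 = 2.029e+04 rad/s.
Step 2 — Component impedances:
  Z1: Z = R = 104 Ω
  Z2: Z = jωL = j·2.029e+04·0.00376 = 0 + j76.31 Ω
  Z3: Z = 1/(jωC) = -j/(ω·C) = 0 - j3.179e+04 Ω
  Z4: Z = jωL = j·2.029e+04·0.0115 = 0 + j233.4 Ω
  Z5: Z = 1/(jωC) = -j/(ω·C) = 0 - j0.4927 Ω
Step 3 — Bridge requires nodal analysis (the Z5 bridge couples midpoints C and D, so the two paths cannot be reduced to a simple series/parallel combination). Setting node B to ground and injecting 1 A at node A, the 3-node admittance system at A, C, D solves to V_A = Z_AB = 104 + j57.14 Ω = 118.7∠28.8° Ω.
Step 4 — Source phasor: V = 125∠60.0° V = 62.5 + j108.3 V.
Step 5 — Ohm's law: I = V / Z_total = (62.5 + j108.3) / (104 + j57.14) = 0.9009 + j0.546 A.
Step 6 — Convert to polar: |I| = 1.053 A, ∠I = 31.2°.

I = 1.053∠31.2° A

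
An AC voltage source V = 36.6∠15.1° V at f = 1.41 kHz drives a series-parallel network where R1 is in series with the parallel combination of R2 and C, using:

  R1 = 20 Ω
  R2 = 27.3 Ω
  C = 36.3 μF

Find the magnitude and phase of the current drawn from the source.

Step 1 — Angular frequency: ω = 2π·f = 2π·1410 = 8859 rad/s.
Step 2 — Component impedances:
  R1: Z = R = 20 Ω
  R2: Z = R = 27.3 Ω
  C: Z = 1/(jωC) = -j/(ω·C) = 0 - j3.11 Ω
Step 3 — Parallel branch: R2 || C = 1/(1/R2 + 1/C) = 0.3496 - j3.07 Ω.
Step 4 — Series with R1: Z_total = R1 + (R2 || C) = 20.35 - j3.07 Ω = 20.58∠-8.6° Ω.
Step 5 — Source phasor: V = 36.6∠15.1° V = 35.34 + j9.534 V.
Step 6 — Ohm's law: I = V / Z_total = (35.34 + j9.534) / (20.35 - j3.07) = 1.629 + j0.7142 A.
Step 7 — Convert to polar: |I| = 1.778 A, ∠I = 23.7°.

I = 1.778∠23.7° A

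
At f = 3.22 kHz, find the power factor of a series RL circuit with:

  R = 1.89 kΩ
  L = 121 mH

Step 1 — Angular frequency: ω = 2π·f = 2π·3220 = 2.023e+04 rad/s.
Step 2 — Component impedances:
  R: Z = R = 1890 Ω
  L: Z = jωL = j·2.023e+04·0.121 = 0 + j2448 Ω
Step 3 — Series combination: Z_total = R + L = 1890 + j2448 Ω = 3093∠52.3° Ω.
Step 4 — Power factor: PF = cos(φ) = Re(Z)/|Z| = 1890/3093 = 0.6111.
Step 5 — Type: Im(Z) = 2448 ⇒ lagging (phase φ = 52.3°).

PF = 0.6111 (lagging, φ = 52.3°)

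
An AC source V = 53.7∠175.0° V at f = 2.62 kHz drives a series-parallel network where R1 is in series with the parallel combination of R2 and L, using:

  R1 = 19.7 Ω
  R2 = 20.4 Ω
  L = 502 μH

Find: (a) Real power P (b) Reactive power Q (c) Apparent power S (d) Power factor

Step 1 — Angular frequency: ω = 2π·f = 2π·2620 = 1.646e+04 rad/s.
Step 2 — Component impedances:
  R1: Z = R = 19.7 Ω
  R2: Z = R = 20.4 Ω
  L: Z = jωL = j·1.646e+04·0.000502 = 0 + j8.264 Ω
Step 3 — Parallel branch: R2 || L = 1/(1/R2 + 1/L) = 2.876 + j7.099 Ω.
Step 4 — Series with R1: Z_total = R1 + (R2 || L) = 22.58 + j7.099 Ω = 23.67∠17.5° Ω.
Step 5 — Source phasor: V = 53.7∠175.0° V = -53.5 + j4.68 V.
Step 6 — Current: I = V / Z = -2.097 + j0.8667 A = 2.269∠157.5° A.
Step 7 — Complex power: S = V·I* = 116.2 + j36.55 VA.
Step 8 — Real power: P = Re(S) = 116.2 W.
Step 9 — Reactive power: Q = Im(S) = 36.55 VAR.
Step 10 — Apparent power: |S| = 121.9 VA.
Step 11 — Power factor: PF = P/|S| = 0.9539 (lagging).

(a) P = 116.2 W  (b) Q = 36.55 VAR  (c) S = 121.9 VA  (d) PF = 0.9539 (lagging)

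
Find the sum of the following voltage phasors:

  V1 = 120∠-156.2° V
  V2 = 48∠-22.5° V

Step 1 — Convert each phasor to rectangular form:
  V1 = 120·(cos(-156.2°) + j·sin(-156.2°)) = -109.8 - j48.43 V
  V2 = 48·(cos(-22.5°) + j·sin(-22.5°)) = 44.35 - j18.37 V
Step 2 — Sum components: V_total = -65.45 - j66.79 V.
Step 3 — Convert to polar: |V_total| = 93.51 V, ∠V_total = -134.4°.

V_total = 93.51∠-134.4° V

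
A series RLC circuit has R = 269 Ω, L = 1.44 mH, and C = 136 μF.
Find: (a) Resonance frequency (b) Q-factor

Step 1 — Resonance condition Im(Z)=0 gives ω₀ = 1/√(LC).
Step 2 — ω₀ = 1/√(0.00144·0.000136) = 2260 rad/s.
Step 3 — f₀ = ω₀/(2π) = 359.6 Hz.
Step 4 — Series Q: Q = ω₀L/R = 2260·0.00144/269 = 0.0121.

(a) f₀ = 359.6 Hz  (b) Q = 0.0121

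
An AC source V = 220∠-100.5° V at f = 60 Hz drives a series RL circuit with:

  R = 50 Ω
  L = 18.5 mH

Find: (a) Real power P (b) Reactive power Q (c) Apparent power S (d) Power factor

Step 1 — Angular frequency: ω = 2π·f = 2π·60 = 377 rad/s.
Step 2 — Component impedances:
  R: Z = R = 50 Ω
  L: Z = jωL = j·377·0.0185 = 0 + j6.974 Ω
Step 3 — Series combination: Z_total = R + L = 50 + j6.974 Ω = 50.48∠7.9° Ω.
Step 4 — Source phasor: V = 220∠-100.5° V = -40.09 - j216.3 V.
Step 5 — Current: I = V / Z = -1.378 - j4.134 A = 4.358∠-108.4° A.
Step 6 — Complex power: S = V·I* = 949.5 + j132.4 VA.
Step 7 — Real power: P = Re(S) = 949.5 W.
Step 8 — Reactive power: Q = Im(S) = 132.4 VAR.
Step 9 — Apparent power: |S| = 958.7 VA.
Step 10 — Power factor: PF = P/|S| = 0.9904 (lagging).

(a) P = 949.5 W  (b) Q = 132.4 VAR  (c) S = 958.7 VA  (d) PF = 0.9904 (lagging)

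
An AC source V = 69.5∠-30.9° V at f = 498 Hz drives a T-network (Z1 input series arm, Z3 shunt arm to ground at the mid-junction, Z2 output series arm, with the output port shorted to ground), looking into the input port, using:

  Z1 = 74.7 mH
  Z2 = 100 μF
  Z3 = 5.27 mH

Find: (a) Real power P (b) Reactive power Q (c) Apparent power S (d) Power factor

Step 1 — Angular frequency: ω = 2π·f = 2π·498 = 3129 rad/s.
Step 2 — Component impedances:
  Z1: Z = jωL = j·3129·0.0747 = 0 + j233.7 Ω
  Z2: Z = 1/(jωC) = -j/(ω·C) = 0 - j3.196 Ω
  Z3: Z = jωL = j·3129·0.00527 = 0 + j16.49 Ω
Step 3 — With the output port shorted to ground, the output series arm Z2 runs from the junction to ground; the shunt arm Z3 also runs from the junction to ground. They appear in parallel: Z3 || Z2 = 0 - j3.964 Ω.
Step 4 — Series with input arm Z1: Z_in = Z1 + (Z3 || Z2) = 0 + j229.8 Ω = 229.8∠90.0° Ω.
Step 5 — Source phasor: V = 69.5∠-30.9° V = 59.64 - j35.69 V.
Step 6 — Current: I = V / Z = -0.1553 - j0.2595 A = 0.3025∠-120.9° A.
Step 7 — Complex power: S = V·I* = 0 + j21.02 VA.
Step 8 — Real power: P = Re(S) = 0 W.
Step 9 — Reactive power: Q = Im(S) = 21.02 VAR.
Step 10 — Apparent power: |S| = 21.02 VA.
Step 11 — Power factor: PF = P/|S| = 0 (lagging).

(a) P = 0 W  (b) Q = 21.02 VAR  (c) S = 21.02 VA  (d) PF = 0 (lagging)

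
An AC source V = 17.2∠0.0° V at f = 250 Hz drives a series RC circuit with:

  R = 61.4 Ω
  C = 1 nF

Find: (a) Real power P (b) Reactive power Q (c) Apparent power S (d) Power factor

Step 1 — Angular frequency: ω = 2π·f = 2π·250 = 1571 rad/s.
Step 2 — Component impedances:
  R: Z = R = 61.4 Ω
  C: Z = 1/(jωC) = -j/(ω·C) = 0 - j6.366e+05 Ω
Step 3 — Series combination: Z_total = R + C = 61.4 - j6.366e+05 Ω = 6.366e+05∠-90.0° Ω.
Step 4 — Source phasor: V = 17.2∠0.0° V = 17.2 V.
Step 5 — Current: I = V / Z = 2.606e-09 + j2.702e-05 A = 2.702e-05∠90.0° A.
Step 6 — Complex power: S = V·I* = 4.482e-08 - j0.0004647 VA.
Step 7 — Real power: P = Re(S) = 4.482e-08 W.
Step 8 — Reactive power: Q = Im(S) = -0.0004647 VAR.
Step 9 — Apparent power: |S| = 0.0004647 VA.
Step 10 — Power factor: PF = P/|S| = 9.645e-05 (leading).

(a) P = 4.482e-08 W  (b) Q = -0.0004647 VAR  (c) S = 0.0004647 VA  (d) PF = 9.645e-05 (leading)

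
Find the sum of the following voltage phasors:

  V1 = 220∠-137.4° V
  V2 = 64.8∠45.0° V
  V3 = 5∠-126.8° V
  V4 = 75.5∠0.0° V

Step 1 — Convert each phasor to rectangular form:
  V1 = 220·(cos(-137.4°) + j·sin(-137.4°)) = -161.9 - j148.9 V
  V2 = 64.8·(cos(45.0°) + j·sin(45.0°)) = 45.82 + j45.82 V
  V3 = 5·(cos(-126.8°) + j·sin(-126.8°)) = -2.995 - j4.004 V
  V4 = 75.5·(cos(0.0°) + j·sin(0.0°)) = 75.5 V
Step 2 — Sum components: V_total = -43.62 - j107.1 V.
Step 3 — Convert to polar: |V_total| = 115.6 V, ∠V_total = -112.2°.

V_total = 115.6∠-112.2° V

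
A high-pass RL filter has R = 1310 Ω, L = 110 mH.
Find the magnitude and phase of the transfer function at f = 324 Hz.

Step 1 — Angular frequency: ω = 2π·324 = 2036 rad/s.
Step 2 — Transfer function: H(jω) = jωL/(R + jωL).
Step 3 — Numerator jωL = j·223.9; denominator R + jωL = 1310 + j223.9.
Step 4 — H = 0.02839 + j0.1661.
Step 5 — Magnitude: |H| = 0.1685 (-15.5 dB); phase: φ = 80.3°.

|H| = 0.1685 (-15.5 dB), φ = 80.3°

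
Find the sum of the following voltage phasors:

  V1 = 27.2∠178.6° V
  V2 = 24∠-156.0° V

Step 1 — Convert each phasor to rectangular form:
  V1 = 27.2·(cos(178.6°) + j·sin(178.6°)) = -27.19 + j0.6646 V
  V2 = 24·(cos(-156.0°) + j·sin(-156.0°)) = -21.93 - j9.762 V
Step 2 — Sum components: V_total = -49.12 - j9.097 V.
Step 3 — Convert to polar: |V_total| = 49.95 V, ∠V_total = -169.5°.

V_total = 49.95∠-169.5° V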